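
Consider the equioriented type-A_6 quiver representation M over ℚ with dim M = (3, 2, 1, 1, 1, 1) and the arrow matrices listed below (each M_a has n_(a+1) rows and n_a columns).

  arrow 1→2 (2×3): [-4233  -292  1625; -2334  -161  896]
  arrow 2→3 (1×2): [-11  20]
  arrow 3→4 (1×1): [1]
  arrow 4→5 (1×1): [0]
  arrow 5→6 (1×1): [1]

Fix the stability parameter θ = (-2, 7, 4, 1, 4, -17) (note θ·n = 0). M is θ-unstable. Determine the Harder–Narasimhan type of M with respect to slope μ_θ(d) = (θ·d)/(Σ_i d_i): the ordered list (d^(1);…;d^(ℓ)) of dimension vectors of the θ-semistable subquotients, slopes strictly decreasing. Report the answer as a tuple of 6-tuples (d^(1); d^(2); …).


Via rank(M_{q-1}∘⋯∘M_p): M ≅ I[1,1], I[1,2], I[1,4], I[5,6].
μ_θ-semistable layers: μ^(1)=7; μ^(2)=4; μ^(3)=-2; μ^(4)=-13/2

((0, 1, 0, 0, 0, 0); (0, 1, 1, 1, 0, 0); (3, 0, 0, 0, 0, 0); (0, 0, 0, 0, 1, 1))


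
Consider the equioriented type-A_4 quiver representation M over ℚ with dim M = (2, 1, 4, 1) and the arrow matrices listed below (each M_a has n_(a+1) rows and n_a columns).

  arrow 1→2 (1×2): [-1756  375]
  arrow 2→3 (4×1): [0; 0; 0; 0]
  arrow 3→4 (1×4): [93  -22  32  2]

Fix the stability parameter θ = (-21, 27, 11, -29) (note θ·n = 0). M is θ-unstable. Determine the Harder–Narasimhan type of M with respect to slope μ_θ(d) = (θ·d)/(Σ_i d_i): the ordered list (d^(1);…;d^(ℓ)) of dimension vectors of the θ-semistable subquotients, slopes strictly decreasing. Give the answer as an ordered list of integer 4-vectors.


Barcode: M ≅ I[1,1], I[1,2], I[3,3]^3, I[3,4]. HN layers by μ_θ (4 steps, strictly decreasing):
  μ^(1)=27; μ^(2)=11; μ^(3)=-9; μ^(4)=-21

((0, 1, 0, 0); (0, 0, 3, 0); (0, 0, 1, 1); (2, 0, 0, 0))


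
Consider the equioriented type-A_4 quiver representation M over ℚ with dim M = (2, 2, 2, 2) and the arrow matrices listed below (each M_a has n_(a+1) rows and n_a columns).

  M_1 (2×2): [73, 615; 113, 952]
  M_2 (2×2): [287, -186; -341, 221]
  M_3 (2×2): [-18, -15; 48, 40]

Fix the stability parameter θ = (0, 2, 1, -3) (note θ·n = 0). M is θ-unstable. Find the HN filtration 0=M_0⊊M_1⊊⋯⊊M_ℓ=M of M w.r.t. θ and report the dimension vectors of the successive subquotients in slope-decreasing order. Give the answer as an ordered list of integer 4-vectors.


Via rank(M_{q-1}∘⋯∘M_p): M ≅ I[1,3], I[1,4], I[4,4].
μ_θ-semistable layers: μ^(1)=3/2; μ^(2)=0; μ^(3)=-3

((0, 1, 1, 0); (2, 1, 1, 1); (0, 0, 0, 1))


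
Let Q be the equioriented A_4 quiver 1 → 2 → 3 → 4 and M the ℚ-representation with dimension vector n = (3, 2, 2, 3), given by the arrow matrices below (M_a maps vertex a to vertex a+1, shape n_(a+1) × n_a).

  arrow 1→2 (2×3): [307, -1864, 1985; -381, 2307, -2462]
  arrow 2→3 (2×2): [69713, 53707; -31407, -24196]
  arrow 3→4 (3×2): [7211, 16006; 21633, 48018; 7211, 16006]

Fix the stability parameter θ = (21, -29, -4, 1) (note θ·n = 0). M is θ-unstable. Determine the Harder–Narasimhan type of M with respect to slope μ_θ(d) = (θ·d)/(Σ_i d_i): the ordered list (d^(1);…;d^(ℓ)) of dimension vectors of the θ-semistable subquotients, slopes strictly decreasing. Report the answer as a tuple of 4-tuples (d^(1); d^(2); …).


Via rank(M_{q-1}∘⋯∘M_p): M ≅ I[1,1], I[1,3], I[1,4], I[4,4]^2.
μ_θ-semistable layers: μ^(1)=21; μ^(2)=1; μ^(3)=-4

((1, 0, 0, 0); (0, 0, 0, 3); (2, 2, 2, 0))


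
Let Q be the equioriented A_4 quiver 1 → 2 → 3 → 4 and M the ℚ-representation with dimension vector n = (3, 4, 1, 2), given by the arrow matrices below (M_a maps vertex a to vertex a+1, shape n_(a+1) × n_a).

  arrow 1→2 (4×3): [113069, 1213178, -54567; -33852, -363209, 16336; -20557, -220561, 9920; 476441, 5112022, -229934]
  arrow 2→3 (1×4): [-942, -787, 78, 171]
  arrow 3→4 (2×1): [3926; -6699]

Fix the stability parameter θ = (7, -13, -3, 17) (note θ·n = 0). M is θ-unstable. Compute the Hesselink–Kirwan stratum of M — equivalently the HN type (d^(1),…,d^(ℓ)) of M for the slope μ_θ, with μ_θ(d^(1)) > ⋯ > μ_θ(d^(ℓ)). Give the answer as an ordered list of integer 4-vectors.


Barcode: M ≅ I[1,2]^2, I[1,4], I[2,2], I[4,4]. HN layers by μ_θ (3 steps, strictly decreasing):
  μ^(1)=17; μ^(2)=-3; μ^(3)=-13

((0, 0, 0, 2); (3, 3, 1, 0); (0, 1, 0, 0))


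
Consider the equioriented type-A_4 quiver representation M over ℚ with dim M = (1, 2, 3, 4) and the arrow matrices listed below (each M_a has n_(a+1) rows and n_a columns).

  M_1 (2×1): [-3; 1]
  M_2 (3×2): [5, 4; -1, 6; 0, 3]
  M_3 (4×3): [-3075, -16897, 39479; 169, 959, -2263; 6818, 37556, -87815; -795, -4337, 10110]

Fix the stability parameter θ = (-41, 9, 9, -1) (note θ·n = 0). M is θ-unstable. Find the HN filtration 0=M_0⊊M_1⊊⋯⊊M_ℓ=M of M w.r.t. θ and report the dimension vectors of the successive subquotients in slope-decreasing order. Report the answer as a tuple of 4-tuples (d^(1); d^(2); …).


Barcode: M ≅ I[1,4], I[2,4], I[3,4], I[4,4]. HN layers by μ_θ (4 steps, strictly decreasing):
  μ^(1)=17/3; μ^(2)=4; μ^(3)=-1; μ^(4)=-41

((0, 2, 2, 2); (0, 0, 1, 1); (0, 0, 0, 1); (1, 0, 0, 0))


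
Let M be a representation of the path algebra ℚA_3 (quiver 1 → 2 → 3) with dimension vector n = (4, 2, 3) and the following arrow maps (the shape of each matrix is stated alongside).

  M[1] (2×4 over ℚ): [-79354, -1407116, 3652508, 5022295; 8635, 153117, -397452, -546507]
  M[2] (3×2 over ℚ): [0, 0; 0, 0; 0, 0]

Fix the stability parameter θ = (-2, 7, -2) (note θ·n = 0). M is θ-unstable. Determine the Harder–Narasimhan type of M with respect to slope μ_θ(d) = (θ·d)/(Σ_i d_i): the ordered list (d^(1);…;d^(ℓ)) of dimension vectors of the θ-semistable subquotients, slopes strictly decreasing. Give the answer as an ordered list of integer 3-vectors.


Via rank(M_{q-1}∘⋯∘M_p): M ≅ I[1,1]^2, I[1,2]^2, I[3,3]^3.
μ_θ-semistable layers: μ^(1)=7; μ^(2)=-2

((0, 2, 0); (4, 0, 3))


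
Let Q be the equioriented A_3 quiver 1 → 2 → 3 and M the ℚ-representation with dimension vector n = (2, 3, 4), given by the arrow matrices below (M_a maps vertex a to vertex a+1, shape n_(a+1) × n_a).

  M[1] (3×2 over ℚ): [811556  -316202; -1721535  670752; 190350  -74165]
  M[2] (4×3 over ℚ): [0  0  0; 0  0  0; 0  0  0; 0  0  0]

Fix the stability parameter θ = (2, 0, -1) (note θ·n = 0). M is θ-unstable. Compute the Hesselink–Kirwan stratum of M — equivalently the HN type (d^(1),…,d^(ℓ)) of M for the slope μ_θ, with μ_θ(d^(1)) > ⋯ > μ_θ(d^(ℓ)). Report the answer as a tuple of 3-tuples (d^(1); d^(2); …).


Via rank(M_{q-1}∘⋯∘M_p): M ≅ I[1,2]^2, I[2,2], I[3,3]^4.
μ_θ-semistable layers: μ^(1)=1; μ^(2)=0; μ^(3)=-1

((2, 2, 0); (0, 1, 0); (0, 0, 4))


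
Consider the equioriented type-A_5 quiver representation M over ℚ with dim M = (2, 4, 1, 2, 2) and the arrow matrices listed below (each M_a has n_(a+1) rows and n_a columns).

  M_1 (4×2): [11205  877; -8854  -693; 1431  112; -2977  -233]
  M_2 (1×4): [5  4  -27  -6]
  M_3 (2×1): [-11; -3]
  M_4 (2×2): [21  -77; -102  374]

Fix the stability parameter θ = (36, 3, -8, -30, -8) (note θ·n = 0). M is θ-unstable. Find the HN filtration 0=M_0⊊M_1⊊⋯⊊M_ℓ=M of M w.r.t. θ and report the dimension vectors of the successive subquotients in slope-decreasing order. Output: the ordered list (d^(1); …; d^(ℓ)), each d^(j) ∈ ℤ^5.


Interval decomposition of M: I[1,2], I[1,4], I[2,2]^2, I[4,5], I[5,5].
HN type (ℓ=5): μ^(1)=39/2; μ^(2)=3; μ^(3)=1/4; μ^(4)=-8; μ^(5)=-30

((1, 1, 0, 0, 0); (0, 2, 0, 0, 0); (1, 1, 1, 1, 0); (0, 0, 0, 0, 2); (0, 0, 0, 1, 0))


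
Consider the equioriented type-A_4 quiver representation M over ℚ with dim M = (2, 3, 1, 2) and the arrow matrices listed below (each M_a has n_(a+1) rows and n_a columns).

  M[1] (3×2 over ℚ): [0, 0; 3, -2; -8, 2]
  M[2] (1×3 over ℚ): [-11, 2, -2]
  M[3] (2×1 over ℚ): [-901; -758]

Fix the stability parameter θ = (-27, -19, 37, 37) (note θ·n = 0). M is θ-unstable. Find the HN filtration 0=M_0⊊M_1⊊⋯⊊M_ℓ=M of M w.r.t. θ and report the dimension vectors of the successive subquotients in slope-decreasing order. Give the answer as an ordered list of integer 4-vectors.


Via rank(M_{q-1}∘⋯∘M_p): M ≅ I[1,2], I[1,4], I[2,2], I[4,4].
μ_θ-semistable layers: μ^(1)=37; μ^(2)=-19; μ^(3)=-27

((0, 0, 1, 2); (0, 3, 0, 0); (2, 0, 0, 0))


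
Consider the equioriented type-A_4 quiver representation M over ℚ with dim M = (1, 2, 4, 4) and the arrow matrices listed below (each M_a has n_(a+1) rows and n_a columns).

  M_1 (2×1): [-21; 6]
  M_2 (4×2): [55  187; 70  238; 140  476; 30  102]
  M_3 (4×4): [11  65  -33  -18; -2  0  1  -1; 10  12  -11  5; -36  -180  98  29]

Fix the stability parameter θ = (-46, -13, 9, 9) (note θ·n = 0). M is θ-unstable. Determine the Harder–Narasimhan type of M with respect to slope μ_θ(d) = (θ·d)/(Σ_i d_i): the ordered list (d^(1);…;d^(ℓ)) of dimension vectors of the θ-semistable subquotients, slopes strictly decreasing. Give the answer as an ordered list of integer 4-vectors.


Barcode: M ≅ I[1,4], I[2,2], I[3,3], I[3,4]^2, I[4,4]. HN layers by μ_θ (3 steps, strictly decreasing):
  μ^(1)=9; μ^(2)=-13; μ^(3)=-46

((0, 0, 4, 4); (0, 2, 0, 0); (1, 0, 0, 0))


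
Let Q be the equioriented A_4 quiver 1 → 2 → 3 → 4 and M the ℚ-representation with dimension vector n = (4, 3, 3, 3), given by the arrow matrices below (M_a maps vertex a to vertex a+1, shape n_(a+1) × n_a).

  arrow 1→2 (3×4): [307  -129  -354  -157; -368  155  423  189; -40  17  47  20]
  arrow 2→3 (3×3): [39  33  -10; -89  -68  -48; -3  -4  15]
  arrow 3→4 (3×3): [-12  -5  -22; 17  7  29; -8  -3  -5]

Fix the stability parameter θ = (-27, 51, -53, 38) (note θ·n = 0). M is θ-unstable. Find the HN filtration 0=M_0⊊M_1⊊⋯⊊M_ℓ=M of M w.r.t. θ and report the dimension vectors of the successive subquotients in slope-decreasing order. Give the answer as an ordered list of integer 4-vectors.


Via rank(M_{q-1}∘⋯∘M_p): M ≅ I[1,1], I[1,4]^3.
μ_θ-semistable layers: μ^(1)=38; μ^(2)=-1; μ^(3)=-27

((0, 0, 0, 3); (0, 3, 3, 0); (4, 0, 0, 0))


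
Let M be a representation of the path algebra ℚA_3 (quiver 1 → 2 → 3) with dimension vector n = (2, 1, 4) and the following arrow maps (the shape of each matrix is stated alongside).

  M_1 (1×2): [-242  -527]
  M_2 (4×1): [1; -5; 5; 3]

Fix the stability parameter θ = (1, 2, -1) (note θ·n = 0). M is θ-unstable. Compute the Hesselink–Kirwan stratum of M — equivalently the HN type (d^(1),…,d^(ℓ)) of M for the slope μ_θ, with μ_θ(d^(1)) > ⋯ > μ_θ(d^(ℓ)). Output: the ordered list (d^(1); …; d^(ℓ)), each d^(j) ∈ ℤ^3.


Barcode: M ≅ I[1,1], I[1,3], I[3,3]^3. HN layers by μ_θ (3 steps, strictly decreasing):
  μ^(1)=1; μ^(2)=2/3; μ^(3)=-1

((1, 0, 0); (1, 1, 1); (0, 0, 3))


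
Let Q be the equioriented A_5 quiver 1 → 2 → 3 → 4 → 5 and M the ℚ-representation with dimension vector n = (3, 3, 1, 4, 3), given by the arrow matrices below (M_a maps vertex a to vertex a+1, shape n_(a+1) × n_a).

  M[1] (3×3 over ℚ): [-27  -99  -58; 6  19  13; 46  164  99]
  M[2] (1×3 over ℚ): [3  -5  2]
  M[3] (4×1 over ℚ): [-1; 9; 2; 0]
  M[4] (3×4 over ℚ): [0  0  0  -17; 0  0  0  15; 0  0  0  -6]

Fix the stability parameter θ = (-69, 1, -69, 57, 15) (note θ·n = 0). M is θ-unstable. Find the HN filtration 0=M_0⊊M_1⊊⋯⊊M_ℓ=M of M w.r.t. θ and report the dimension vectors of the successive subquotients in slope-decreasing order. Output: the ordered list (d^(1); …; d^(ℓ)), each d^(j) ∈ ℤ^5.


Via rank(M_{q-1}∘⋯∘M_p): M ≅ I[1,2]^2, I[1,4], I[4,4]^2, I[4,5], I[5,5]^2.
μ_θ-semistable layers: μ^(1)=57; μ^(2)=36; μ^(3)=15; μ^(4)=1; μ^(5)=-34; μ^(6)=-69

((0, 0, 0, 3, 0); (0, 0, 0, 1, 1); (0, 0, 0, 0, 2); (0, 2, 0, 0, 0); (0, 1, 1, 0, 0); (3, 0, 0, 0, 0))


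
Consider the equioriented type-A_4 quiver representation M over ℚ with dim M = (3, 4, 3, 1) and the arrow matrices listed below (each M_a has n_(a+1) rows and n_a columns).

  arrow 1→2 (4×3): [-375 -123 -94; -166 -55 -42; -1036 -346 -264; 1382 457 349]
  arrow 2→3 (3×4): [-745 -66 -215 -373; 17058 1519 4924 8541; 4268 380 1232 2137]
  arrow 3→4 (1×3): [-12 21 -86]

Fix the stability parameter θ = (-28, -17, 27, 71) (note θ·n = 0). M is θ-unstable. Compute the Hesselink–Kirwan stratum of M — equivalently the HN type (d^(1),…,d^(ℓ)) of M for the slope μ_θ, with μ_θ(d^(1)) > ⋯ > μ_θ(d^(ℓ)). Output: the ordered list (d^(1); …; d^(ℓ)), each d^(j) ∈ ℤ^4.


Interval decomposition of M: I[1,3]^2, I[1,4], I[2,2].
HN type (ℓ=4): μ^(1)=71; μ^(2)=27; μ^(3)=-17; μ^(4)=-28

((0, 0, 0, 1); (0, 0, 3, 0); (0, 4, 0, 0); (3, 0, 0, 0))


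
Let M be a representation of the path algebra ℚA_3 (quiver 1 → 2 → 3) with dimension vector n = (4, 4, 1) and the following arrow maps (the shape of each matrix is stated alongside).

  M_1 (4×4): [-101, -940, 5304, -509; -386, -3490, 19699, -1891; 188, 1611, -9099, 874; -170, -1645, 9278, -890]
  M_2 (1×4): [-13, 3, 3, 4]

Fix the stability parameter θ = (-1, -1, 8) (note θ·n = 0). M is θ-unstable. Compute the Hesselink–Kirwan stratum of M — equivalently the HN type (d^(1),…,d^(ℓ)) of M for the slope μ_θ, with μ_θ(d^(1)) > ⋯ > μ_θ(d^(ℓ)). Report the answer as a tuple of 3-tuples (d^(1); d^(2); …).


Via rank(M_{q-1}∘⋯∘M_p): M ≅ I[1,2]^3, I[1,3].
μ_θ-semistable layers: μ^(1)=8; μ^(2)=-1

((0, 0, 1); (4, 4, 0))


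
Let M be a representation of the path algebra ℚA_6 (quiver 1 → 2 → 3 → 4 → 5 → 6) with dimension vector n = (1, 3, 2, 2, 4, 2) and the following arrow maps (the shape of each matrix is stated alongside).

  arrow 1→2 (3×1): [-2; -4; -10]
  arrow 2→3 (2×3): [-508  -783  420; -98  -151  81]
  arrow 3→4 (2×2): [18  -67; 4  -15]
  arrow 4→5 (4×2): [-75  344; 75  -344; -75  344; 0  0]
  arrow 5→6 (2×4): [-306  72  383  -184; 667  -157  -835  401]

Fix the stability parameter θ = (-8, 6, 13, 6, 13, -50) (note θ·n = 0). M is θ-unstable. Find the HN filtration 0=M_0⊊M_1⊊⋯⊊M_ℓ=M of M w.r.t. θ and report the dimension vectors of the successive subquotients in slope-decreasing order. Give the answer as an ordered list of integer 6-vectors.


Via rank(M_{q-1}∘⋯∘M_p): M ≅ I[1,6], I[2,2], I[2,4], I[5,5]^2, I[5,6].
μ_θ-semistable layers: μ^(1)=13; μ^(2)=19/2; μ^(3)=6; μ^(4)=-12/5; μ^(5)=-8; μ^(6)=-37/2

((0, 0, 0, 0, 2, 0); (0, 0, 1, 1, 0, 0); (0, 2, 0, 0, 0, 0); (0, 1, 1, 1, 1, 1); (1, 0, 0, 0, 0, 0); (0, 0, 0, 0, 1, 1))


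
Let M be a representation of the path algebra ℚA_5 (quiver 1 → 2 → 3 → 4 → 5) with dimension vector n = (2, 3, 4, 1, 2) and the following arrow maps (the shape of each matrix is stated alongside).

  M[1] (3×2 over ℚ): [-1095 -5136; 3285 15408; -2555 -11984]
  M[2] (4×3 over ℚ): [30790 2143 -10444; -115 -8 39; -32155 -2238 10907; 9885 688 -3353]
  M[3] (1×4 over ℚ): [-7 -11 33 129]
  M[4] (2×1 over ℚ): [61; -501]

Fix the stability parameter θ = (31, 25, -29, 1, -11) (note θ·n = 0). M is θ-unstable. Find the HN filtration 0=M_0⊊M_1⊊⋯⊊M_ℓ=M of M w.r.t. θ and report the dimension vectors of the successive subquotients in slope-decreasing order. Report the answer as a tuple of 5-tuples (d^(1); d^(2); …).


Via rank(M_{q-1}∘⋯∘M_p): M ≅ I[1,1], I[1,5], I[2,2], I[2,3], I[3,3]^2, I[5,5].
μ_θ-semistable layers: μ^(1)=31; μ^(2)=25; μ^(3)=17/5; μ^(4)=-2; μ^(5)=-11; μ^(6)=-29

((1, 0, 0, 0, 0); (0, 1, 0, 0, 0); (1, 1, 1, 1, 1); (0, 1, 1, 0, 0); (0, 0, 0, 0, 1); (0, 0, 2, 0, 0))


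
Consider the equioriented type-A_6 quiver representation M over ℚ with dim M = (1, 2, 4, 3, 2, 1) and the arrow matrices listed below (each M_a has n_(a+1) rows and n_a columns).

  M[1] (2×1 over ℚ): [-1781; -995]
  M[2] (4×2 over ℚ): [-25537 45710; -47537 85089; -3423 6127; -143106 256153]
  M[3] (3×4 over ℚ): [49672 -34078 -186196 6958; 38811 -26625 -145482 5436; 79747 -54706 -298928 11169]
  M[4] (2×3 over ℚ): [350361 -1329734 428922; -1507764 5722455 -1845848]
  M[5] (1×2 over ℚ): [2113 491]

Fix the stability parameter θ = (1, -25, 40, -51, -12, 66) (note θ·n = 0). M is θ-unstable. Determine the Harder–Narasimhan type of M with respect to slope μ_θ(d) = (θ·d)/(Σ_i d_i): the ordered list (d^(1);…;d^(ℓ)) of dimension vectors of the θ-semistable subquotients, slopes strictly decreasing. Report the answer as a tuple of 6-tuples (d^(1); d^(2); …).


Via rank(M_{q-1}∘⋯∘M_p): M ≅ I[1,6], I[2,4], I[3,3]^2, I[4,5].
μ_θ-semistable layers: μ^(1)=66; μ^(2)=40; μ^(3)=-11/2; μ^(4)=-23/3; μ^(5)=-12; μ^(6)=-25; μ^(7)=-51

((0, 0, 0, 0, 0, 1); (0, 0, 2, 0, 0, 0); (0, 0, 1, 1, 0, 0); (0, 0, 1, 1, 1, 0); (1, 1, 0, 0, 1, 0); (0, 1, 0, 0, 0, 0); (0, 0, 0, 1, 0, 0))


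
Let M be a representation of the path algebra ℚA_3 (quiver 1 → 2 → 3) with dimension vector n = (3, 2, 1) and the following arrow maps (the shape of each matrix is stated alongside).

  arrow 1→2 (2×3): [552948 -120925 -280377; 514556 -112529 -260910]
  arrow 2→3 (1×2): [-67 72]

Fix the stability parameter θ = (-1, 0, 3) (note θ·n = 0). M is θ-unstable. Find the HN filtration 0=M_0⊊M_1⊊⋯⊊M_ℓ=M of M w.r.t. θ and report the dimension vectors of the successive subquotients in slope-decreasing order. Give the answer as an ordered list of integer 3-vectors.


Barcode: M ≅ I[1,1], I[1,2], I[1,3]. HN layers by μ_θ (3 steps, strictly decreasing):
  μ^(1)=3; μ^(2)=0; μ^(3)=-1

((0, 0, 1); (0, 2, 0); (3, 0, 0))


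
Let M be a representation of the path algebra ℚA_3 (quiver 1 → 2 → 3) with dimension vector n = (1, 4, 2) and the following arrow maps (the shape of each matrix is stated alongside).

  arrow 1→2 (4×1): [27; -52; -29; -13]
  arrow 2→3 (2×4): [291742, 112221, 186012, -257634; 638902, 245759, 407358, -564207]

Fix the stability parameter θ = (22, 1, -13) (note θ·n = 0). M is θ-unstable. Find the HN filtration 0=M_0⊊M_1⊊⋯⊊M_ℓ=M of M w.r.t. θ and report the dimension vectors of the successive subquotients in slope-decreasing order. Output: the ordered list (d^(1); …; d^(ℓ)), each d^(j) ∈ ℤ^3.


Barcode: M ≅ I[1,3], I[2,2]^2, I[2,3]. HN layers by μ_θ (3 steps, strictly decreasing):
  μ^(1)=10/3; μ^(2)=1; μ^(3)=-6

((1, 1, 1); (0, 2, 0); (0, 1, 1))


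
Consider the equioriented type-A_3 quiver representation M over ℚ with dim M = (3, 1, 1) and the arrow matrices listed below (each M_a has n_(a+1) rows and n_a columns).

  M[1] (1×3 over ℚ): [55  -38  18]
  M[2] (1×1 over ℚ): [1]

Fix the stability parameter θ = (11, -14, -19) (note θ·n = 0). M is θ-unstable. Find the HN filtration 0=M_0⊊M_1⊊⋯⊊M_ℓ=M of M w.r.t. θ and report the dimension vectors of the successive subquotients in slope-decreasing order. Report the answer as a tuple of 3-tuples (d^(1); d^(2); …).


Barcode: M ≅ I[1,1]^2, I[1,3]. HN layers by μ_θ (2 steps, strictly decreasing):
  μ^(1)=11; μ^(2)=-22/3

((2, 0, 0); (1, 1, 1))


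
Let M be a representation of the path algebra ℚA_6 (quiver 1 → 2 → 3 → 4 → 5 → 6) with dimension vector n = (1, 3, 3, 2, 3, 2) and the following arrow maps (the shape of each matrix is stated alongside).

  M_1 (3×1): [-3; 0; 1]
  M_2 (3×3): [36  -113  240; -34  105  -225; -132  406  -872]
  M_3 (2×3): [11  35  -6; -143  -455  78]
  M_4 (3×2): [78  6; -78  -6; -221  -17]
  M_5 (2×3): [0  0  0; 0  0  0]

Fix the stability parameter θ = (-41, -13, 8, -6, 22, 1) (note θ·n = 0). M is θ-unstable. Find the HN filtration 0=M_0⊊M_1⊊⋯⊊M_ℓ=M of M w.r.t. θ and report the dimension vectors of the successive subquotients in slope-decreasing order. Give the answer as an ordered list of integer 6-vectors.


Interval decomposition of M: I[1,4], I[2,3]^2, I[4,5], I[5,5]^2, I[6,6]^2.
HN type (ℓ=6): μ^(1)=22; μ^(2)=8; μ^(3)=1; μ^(4)=-6; μ^(5)=-13; μ^(6)=-41

((0, 0, 0, 0, 3, 0); (0, 0, 2, 0, 0, 0); (0, 0, 1, 1, 0, 2); (0, 0, 0, 1, 0, 0); (0, 3, 0, 0, 0, 0); (1, 0, 0, 0, 0, 0))


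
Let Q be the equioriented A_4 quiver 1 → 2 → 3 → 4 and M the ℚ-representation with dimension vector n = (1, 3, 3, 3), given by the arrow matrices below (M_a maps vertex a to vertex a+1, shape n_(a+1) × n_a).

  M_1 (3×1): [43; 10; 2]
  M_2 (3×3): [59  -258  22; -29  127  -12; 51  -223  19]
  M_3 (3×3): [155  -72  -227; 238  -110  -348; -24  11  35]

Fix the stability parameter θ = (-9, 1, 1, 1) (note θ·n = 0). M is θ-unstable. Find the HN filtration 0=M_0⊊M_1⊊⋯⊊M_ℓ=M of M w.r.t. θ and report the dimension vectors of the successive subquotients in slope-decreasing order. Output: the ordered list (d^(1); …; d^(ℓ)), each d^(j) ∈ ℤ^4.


Interval decomposition of M: I[1,3], I[2,4]^2, I[4,4].
HN type (ℓ=2): μ^(1)=1; μ^(2)=-9

((0, 3, 3, 3); (1, 0, 0, 0))


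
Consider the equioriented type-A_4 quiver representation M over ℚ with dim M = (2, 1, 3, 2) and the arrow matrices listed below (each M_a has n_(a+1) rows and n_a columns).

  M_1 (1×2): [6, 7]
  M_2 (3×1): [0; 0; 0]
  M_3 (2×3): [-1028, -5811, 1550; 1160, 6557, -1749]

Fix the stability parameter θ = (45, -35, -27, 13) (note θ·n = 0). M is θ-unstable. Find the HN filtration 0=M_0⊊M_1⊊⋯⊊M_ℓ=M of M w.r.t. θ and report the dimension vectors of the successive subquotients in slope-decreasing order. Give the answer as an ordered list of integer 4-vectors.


Via rank(M_{q-1}∘⋯∘M_p): M ≅ I[1,1], I[1,2], I[3,3], I[3,4]^2.
μ_θ-semistable layers: μ^(1)=45; μ^(2)=13; μ^(3)=5; μ^(4)=-27

((1, 0, 0, 0); (0, 0, 0, 2); (1, 1, 0, 0); (0, 0, 3, 0))


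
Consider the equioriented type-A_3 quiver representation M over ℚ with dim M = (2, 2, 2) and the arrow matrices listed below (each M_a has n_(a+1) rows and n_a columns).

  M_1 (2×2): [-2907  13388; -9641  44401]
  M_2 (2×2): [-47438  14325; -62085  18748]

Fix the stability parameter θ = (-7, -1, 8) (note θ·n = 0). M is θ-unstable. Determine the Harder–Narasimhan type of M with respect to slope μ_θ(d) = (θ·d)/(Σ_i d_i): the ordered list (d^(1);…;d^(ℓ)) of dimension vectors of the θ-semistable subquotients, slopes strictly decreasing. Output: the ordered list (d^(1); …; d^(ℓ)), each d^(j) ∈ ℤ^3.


Interval decomposition of M: I[1,3]^2.
HN type (ℓ=3): μ^(1)=8; μ^(2)=-1; μ^(3)=-7

((0, 0, 2); (0, 2, 0); (2, 0, 0))


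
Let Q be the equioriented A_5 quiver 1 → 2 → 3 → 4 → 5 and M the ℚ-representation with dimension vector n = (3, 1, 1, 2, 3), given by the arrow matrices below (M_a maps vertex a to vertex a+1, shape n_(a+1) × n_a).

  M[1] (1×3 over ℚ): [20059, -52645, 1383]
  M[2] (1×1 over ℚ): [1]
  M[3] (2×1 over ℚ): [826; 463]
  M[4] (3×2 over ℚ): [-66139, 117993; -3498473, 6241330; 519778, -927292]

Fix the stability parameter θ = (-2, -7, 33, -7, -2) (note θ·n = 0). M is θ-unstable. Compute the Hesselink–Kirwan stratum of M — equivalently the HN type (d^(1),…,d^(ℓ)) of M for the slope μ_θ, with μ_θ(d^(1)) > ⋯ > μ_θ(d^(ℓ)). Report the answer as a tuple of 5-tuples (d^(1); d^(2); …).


Barcode: M ≅ I[1,1]^2, I[1,5], I[4,5], I[5,5]. HN layers by μ_θ (4 steps, strictly decreasing):
  μ^(1)=8; μ^(2)=-2; μ^(3)=-9/2; μ^(4)=-7

((0, 0, 1, 1, 1); (2, 0, 0, 0, 2); (1, 1, 0, 0, 0); (0, 0, 0, 1, 0))


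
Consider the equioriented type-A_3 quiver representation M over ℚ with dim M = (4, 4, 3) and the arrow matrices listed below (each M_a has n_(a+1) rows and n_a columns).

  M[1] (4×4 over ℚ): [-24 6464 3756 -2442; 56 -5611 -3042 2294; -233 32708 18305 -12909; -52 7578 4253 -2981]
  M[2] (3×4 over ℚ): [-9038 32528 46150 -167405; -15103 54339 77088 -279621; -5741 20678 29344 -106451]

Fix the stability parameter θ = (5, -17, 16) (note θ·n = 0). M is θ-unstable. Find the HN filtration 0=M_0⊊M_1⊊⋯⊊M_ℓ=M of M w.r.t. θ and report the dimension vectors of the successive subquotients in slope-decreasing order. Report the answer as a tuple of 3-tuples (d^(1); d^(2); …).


Interval decomposition of M: I[1,2], I[1,3]^3.
HN type (ℓ=2): μ^(1)=16; μ^(2)=-6

((0, 0, 3); (4, 4, 0))


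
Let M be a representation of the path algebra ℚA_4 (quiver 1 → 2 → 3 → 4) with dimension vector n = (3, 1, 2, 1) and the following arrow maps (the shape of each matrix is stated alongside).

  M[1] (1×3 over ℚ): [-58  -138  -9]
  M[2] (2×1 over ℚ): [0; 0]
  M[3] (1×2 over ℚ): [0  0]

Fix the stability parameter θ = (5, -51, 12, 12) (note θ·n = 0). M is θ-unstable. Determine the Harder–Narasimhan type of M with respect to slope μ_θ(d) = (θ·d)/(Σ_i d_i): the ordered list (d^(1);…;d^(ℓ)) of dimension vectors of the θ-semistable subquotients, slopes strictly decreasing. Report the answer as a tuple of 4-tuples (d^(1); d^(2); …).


Via rank(M_{q-1}∘⋯∘M_p): M ≅ I[1,1]^2, I[1,2], I[3,3]^2, I[4,4].
μ_θ-semistable layers: μ^(1)=12; μ^(2)=5; μ^(3)=-23

((0, 0, 2, 1); (2, 0, 0, 0); (1, 1, 0, 0))


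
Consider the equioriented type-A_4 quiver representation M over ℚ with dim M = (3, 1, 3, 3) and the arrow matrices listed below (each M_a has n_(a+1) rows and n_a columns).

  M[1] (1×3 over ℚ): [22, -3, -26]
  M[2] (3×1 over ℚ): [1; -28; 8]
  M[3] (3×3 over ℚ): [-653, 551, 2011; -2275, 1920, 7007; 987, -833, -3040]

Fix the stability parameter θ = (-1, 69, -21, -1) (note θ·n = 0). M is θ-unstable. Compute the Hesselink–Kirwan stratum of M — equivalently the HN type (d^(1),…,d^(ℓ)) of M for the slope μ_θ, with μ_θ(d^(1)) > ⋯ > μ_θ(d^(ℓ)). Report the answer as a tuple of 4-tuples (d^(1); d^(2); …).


Via rank(M_{q-1}∘⋯∘M_p): M ≅ I[1,1]^2, I[1,4], I[3,4]^2.
μ_θ-semistable layers: μ^(1)=47/3; μ^(2)=-1; μ^(3)=-21

((0, 1, 1, 1); (3, 0, 0, 2); (0, 0, 2, 0))


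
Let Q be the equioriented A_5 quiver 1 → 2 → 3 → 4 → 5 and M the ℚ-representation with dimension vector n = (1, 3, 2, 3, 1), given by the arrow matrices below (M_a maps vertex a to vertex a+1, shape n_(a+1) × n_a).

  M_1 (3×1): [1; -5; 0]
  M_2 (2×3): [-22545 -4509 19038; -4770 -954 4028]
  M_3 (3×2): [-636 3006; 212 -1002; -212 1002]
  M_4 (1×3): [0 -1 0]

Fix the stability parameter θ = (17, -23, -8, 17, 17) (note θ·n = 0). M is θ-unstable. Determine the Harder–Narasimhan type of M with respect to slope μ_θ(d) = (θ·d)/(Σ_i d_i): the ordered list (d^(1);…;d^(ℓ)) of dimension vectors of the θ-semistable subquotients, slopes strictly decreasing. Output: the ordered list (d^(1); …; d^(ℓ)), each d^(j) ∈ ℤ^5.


Barcode: M ≅ I[1,2], I[2,2], I[2,3], I[3,5], I[4,4]^2. HN layers by μ_θ (4 steps, strictly decreasing):
  μ^(1)=17; μ^(2)=-3; μ^(3)=-8; μ^(4)=-23

((0, 0, 0, 3, 1); (1, 1, 0, 0, 0); (0, 0, 2, 0, 0); (0, 2, 0, 0, 0))


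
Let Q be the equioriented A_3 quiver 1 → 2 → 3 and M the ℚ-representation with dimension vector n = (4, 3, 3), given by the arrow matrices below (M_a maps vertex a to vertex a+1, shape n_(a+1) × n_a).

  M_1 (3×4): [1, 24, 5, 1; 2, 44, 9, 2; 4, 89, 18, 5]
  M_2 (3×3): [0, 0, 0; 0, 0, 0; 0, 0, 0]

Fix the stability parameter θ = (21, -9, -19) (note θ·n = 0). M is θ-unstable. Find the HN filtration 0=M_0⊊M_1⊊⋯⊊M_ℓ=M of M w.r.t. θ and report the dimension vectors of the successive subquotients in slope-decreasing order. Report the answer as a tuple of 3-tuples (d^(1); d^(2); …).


Via rank(M_{q-1}∘⋯∘M_p): M ≅ I[1,1], I[1,2]^3, I[3,3]^3.
μ_θ-semistable layers: μ^(1)=21; μ^(2)=6; μ^(3)=-19

((1, 0, 0); (3, 3, 0); (0, 0, 3))


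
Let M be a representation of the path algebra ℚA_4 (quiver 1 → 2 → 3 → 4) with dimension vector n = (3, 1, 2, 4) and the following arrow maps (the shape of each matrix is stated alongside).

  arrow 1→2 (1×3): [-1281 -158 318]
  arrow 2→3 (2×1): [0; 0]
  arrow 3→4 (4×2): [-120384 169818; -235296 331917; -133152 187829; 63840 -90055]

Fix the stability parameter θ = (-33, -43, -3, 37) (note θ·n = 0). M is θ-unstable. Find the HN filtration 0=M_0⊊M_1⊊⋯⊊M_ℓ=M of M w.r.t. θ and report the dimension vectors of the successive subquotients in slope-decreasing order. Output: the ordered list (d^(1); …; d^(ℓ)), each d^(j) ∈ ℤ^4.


Via rank(M_{q-1}∘⋯∘M_p): M ≅ I[1,1]^2, I[1,2], I[3,3], I[3,4], I[4,4]^3.
μ_θ-semistable layers: μ^(1)=37; μ^(2)=-3; μ^(3)=-33; μ^(4)=-38

((0, 0, 0, 4); (0, 0, 2, 0); (2, 0, 0, 0); (1, 1, 0, 0))


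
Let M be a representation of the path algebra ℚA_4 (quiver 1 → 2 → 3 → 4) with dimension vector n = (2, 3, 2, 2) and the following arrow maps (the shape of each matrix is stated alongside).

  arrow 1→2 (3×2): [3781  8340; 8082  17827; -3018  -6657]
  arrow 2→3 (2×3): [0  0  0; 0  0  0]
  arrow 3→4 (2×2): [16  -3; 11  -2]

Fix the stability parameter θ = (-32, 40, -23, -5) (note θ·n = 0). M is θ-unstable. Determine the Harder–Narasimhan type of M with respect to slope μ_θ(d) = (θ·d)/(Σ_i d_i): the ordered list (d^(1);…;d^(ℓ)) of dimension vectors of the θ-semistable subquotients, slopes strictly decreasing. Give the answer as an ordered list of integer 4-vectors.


Via rank(M_{q-1}∘⋯∘M_p): M ≅ I[1,2]^2, I[2,2], I[3,4]^2.
μ_θ-semistable layers: μ^(1)=40; μ^(2)=-5; μ^(3)=-23; μ^(4)=-32

((0, 3, 0, 0); (0, 0, 0, 2); (0, 0, 2, 0); (2, 0, 0, 0))


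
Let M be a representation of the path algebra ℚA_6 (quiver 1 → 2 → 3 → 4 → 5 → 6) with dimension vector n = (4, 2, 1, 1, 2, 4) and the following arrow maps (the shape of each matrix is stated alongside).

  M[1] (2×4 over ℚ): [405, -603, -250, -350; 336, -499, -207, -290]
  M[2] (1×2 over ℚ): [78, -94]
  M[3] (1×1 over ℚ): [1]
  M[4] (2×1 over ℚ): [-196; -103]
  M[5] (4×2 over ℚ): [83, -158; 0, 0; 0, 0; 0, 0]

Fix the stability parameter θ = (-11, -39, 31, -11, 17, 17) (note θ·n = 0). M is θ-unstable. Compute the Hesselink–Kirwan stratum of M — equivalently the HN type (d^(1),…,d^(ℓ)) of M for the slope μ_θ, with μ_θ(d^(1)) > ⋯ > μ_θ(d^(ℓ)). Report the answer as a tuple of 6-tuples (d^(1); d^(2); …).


Via rank(M_{q-1}∘⋯∘M_p): M ≅ I[1,1]^2, I[1,2], I[1,6], I[5,5], I[6,6]^3.
μ_θ-semistable layers: μ^(1)=17; μ^(2)=10; μ^(3)=-11; μ^(4)=-25

((0, 0, 0, 0, 2, 4); (0, 0, 1, 1, 0, 0); (2, 0, 0, 0, 0, 0); (2, 2, 0, 0, 0, 0))


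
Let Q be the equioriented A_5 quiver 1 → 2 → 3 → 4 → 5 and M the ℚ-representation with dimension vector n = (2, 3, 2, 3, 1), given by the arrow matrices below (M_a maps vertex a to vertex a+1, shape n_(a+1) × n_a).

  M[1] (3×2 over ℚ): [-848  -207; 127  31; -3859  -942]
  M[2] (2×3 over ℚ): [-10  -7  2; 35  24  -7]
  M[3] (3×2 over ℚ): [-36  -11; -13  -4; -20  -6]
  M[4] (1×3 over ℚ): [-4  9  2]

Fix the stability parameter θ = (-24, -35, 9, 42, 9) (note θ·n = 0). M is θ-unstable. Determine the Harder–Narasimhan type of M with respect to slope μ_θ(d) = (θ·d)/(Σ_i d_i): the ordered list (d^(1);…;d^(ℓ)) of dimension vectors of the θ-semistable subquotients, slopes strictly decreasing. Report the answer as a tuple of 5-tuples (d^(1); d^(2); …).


Via rank(M_{q-1}∘⋯∘M_p): M ≅ I[1,2], I[1,5], I[2,4], I[4,4].
μ_θ-semistable layers: μ^(1)=42; μ^(2)=51/2; μ^(3)=9; μ^(4)=-59/2; μ^(5)=-35

((0, 0, 0, 2, 0); (0, 0, 0, 1, 1); (0, 0, 2, 0, 0); (2, 2, 0, 0, 0); (0, 1, 0, 0, 0))


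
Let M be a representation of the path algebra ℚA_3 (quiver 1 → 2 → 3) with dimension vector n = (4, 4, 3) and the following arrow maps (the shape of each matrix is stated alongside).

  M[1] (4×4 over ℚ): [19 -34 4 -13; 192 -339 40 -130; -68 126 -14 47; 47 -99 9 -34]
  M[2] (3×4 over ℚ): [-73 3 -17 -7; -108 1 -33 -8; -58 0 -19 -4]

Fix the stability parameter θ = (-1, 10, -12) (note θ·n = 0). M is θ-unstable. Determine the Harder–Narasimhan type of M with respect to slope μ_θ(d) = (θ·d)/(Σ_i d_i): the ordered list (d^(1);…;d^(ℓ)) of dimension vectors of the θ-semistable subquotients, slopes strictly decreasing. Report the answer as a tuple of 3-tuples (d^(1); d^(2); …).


Barcode: M ≅ I[1,2], I[1,3]^3. HN layers by μ_θ (2 steps, strictly decreasing):
  μ^(1)=10; μ^(2)=-1

((0, 1, 0); (4, 3, 3))


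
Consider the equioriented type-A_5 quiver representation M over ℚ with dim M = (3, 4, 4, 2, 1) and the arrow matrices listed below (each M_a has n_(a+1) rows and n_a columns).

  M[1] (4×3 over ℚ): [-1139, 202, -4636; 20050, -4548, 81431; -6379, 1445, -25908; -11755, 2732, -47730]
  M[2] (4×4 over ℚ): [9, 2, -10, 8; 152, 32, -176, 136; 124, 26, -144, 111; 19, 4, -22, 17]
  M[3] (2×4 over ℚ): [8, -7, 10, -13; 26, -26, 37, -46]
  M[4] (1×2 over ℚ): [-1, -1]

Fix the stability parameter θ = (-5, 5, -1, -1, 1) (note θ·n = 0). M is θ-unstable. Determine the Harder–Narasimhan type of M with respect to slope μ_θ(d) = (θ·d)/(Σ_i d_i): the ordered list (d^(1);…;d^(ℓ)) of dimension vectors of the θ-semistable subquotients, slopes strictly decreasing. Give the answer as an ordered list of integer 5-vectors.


Via rank(M_{q-1}∘⋯∘M_p): M ≅ I[1,2], I[1,4], I[1,5], I[2,2], I[3,3]^2.
μ_θ-semistable layers: μ^(1)=5; μ^(2)=1; μ^(3)=-1; μ^(4)=-5

((0, 2, 0, 0, 0); (0, 2, 2, 2, 1); (0, 0, 2, 0, 0); (3, 0, 0, 0, 0))


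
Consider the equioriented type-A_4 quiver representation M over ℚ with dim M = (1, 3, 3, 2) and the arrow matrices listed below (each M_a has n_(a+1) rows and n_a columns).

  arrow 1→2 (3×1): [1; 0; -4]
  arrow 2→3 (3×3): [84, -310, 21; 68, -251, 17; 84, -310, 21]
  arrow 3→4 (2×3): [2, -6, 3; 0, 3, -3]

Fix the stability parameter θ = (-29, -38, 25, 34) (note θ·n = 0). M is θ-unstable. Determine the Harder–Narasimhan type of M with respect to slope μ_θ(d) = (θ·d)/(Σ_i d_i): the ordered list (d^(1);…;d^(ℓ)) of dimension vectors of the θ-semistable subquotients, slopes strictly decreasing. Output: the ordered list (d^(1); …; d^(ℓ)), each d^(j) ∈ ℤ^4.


Interval decomposition of M: I[1,2], I[2,4]^2, I[3,3].
HN type (ℓ=4): μ^(1)=34; μ^(2)=25; μ^(3)=-67/2; μ^(4)=-38

((0, 0, 0, 2); (0, 0, 3, 0); (1, 1, 0, 0); (0, 2, 0, 0))


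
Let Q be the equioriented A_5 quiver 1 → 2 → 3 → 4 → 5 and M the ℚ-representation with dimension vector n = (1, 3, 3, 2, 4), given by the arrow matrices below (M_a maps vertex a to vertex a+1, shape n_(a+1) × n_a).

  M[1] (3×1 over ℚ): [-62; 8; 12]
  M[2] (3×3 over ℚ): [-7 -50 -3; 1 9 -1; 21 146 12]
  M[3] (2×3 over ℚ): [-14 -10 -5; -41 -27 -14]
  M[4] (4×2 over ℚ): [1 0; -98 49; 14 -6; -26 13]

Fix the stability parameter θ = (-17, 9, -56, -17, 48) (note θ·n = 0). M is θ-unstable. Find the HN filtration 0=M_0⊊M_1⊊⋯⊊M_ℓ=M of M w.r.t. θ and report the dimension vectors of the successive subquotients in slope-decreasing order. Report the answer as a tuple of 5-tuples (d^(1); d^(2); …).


Interval decomposition of M: I[1,5], I[2,3], I[2,5], I[5,5]^2.
HN type (ℓ=4): μ^(1)=48; μ^(2)=-17; μ^(3)=-64/3; μ^(4)=-47/2

((0, 0, 0, 0, 4); (0, 0, 0, 2, 0); (1, 1, 1, 0, 0); (0, 2, 2, 0, 0))


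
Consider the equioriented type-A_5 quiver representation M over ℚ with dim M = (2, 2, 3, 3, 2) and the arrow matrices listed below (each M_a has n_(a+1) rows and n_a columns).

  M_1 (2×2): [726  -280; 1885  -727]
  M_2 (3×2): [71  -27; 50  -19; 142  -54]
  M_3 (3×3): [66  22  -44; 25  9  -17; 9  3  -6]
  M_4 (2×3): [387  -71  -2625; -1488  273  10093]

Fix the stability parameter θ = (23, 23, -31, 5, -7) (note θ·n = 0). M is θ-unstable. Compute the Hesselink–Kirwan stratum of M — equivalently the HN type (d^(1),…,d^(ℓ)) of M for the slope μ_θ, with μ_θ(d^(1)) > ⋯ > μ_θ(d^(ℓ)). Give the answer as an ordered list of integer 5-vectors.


Barcode: M ≅ I[1,3], I[1,4], I[3,5], I[4,5]. HN layers by μ_θ (3 steps, strictly decreasing):
  μ^(1)=5; μ^(2)=-1; μ^(3)=-31

((2, 2, 2, 1, 0); (0, 0, 0, 2, 2); (0, 0, 1, 0, 0))


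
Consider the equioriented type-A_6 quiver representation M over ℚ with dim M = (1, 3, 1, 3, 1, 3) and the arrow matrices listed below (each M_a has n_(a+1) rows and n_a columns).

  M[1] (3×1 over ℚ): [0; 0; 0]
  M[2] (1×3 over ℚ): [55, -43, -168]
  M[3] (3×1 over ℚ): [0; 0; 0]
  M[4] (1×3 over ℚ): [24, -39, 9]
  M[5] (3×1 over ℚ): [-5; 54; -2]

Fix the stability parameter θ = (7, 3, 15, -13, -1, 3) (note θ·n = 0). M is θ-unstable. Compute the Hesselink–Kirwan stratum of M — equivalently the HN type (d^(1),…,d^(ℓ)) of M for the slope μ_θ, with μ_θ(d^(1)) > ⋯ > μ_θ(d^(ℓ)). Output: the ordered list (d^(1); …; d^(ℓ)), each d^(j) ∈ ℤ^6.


Barcode: M ≅ I[1,1], I[2,2]^2, I[2,3], I[4,4]^2, I[4,6], I[6,6]^2. HN layers by μ_θ (5 steps, strictly decreasing):
  μ^(1)=15; μ^(2)=7; μ^(3)=3; μ^(4)=-1; μ^(5)=-13

((0, 0, 1, 0, 0, 0); (1, 0, 0, 0, 0, 0); (0, 3, 0, 0, 0, 3); (0, 0, 0, 0, 1, 0); (0, 0, 0, 3, 0, 0))


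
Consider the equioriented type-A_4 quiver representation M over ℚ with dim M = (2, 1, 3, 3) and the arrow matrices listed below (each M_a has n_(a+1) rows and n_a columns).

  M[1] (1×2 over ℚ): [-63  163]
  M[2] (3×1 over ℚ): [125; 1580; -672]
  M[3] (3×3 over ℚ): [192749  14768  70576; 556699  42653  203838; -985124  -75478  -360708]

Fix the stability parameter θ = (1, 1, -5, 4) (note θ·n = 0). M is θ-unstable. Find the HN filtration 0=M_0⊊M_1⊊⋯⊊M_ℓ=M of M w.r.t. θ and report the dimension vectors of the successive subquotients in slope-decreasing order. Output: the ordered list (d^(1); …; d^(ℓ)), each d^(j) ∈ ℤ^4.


Via rank(M_{q-1}∘⋯∘M_p): M ≅ I[1,1], I[1,4], I[3,3], I[3,4], I[4,4].
μ_θ-semistable layers: μ^(1)=4; μ^(2)=1; μ^(3)=-1; μ^(4)=-5

((0, 0, 0, 3); (1, 0, 0, 0); (1, 1, 1, 0); (0, 0, 2, 0))


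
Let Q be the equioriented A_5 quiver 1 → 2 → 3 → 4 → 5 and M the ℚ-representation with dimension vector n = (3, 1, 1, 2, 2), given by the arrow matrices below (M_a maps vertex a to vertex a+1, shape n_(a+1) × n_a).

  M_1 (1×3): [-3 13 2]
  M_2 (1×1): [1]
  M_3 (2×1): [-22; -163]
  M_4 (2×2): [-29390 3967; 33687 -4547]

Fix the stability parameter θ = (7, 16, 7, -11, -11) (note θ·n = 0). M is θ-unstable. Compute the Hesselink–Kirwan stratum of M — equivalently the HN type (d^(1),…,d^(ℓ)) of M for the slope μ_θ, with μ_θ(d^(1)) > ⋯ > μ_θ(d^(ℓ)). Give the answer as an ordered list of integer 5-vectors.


Interval decomposition of M: I[1,1]^2, I[1,5], I[4,5].
HN type (ℓ=3): μ^(1)=7; μ^(2)=8/5; μ^(3)=-11

((2, 0, 0, 0, 0); (1, 1, 1, 1, 1); (0, 0, 0, 1, 1))


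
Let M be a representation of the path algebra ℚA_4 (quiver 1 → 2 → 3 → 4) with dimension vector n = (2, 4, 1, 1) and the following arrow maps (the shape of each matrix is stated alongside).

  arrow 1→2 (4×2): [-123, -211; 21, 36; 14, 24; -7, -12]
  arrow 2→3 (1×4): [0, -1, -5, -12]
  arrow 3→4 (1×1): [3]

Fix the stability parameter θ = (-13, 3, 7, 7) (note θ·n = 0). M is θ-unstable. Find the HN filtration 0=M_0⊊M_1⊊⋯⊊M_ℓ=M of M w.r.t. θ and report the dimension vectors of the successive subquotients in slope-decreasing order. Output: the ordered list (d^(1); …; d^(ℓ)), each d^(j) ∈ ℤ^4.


Barcode: M ≅ I[1,2], I[1,4], I[2,2]^2. HN layers by μ_θ (3 steps, strictly decreasing):
  μ^(1)=7; μ^(2)=3; μ^(3)=-13

((0, 0, 1, 1); (0, 4, 0, 0); (2, 0, 0, 0))


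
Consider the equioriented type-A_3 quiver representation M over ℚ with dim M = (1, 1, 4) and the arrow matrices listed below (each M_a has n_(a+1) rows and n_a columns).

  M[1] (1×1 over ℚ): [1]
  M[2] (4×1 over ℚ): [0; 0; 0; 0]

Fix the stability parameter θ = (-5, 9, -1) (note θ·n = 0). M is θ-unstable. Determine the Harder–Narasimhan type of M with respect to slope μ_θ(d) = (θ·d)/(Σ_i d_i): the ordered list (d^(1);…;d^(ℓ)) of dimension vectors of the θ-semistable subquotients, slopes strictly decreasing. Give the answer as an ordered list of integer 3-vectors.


Barcode: M ≅ I[1,2], I[3,3]^4. HN layers by μ_θ (3 steps, strictly decreasing):
  μ^(1)=9; μ^(2)=-1; μ^(3)=-5

((0, 1, 0); (0, 0, 4); (1, 0, 0))
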